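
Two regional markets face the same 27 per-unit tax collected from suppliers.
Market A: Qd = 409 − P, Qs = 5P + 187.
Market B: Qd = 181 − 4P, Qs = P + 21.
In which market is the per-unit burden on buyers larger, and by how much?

Market A: pre-tax P* = 37, Q* = 372; post-tax Q = 349.5; per-unit burden on buyers = 22.5.
Market B: pre-tax P* = 32, Q* = 53; post-tax Q = 31.4; per-unit burden on buyers = 5.4.
Difference: 22.5 vs 5.4 → market A is larger by 17.1.

Market A, by 17.1.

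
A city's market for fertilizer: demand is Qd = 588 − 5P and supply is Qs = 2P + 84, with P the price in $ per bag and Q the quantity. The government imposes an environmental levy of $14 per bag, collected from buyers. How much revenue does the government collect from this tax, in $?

Tax revenue = $2912.

Without the tax, 588 − 5P = 2P + 84 gives 7P = 504, so P* = $72 and Q* = 228.
With the tax collected from buyers, demand (in seller-price terms) shifts: Qd = 588 − 5(P + 14).
New equilibrium: buyers pay $76, producers receive $62, Q = 208. (Wedge: Pb − Ps = 14.)
Revenue = t · Q = 14 · 208 = $2912.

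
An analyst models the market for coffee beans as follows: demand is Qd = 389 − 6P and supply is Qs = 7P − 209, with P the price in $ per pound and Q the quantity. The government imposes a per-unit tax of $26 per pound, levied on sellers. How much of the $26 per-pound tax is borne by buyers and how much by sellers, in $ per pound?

Before the tax: set 389 − 6P = 7P − 209 → P* = $46, Q* = 113.
With the tax collected from sellers, supply shifts: Qs = 7(P − 26) − 209.
New equilibrium: buyers pay $60, sellers receive $34, Q = 29. (Wedge: Pb − Ps = 26.)
Burden on buyers: $14; on sellers: $12. (They sum to $26.)
The less price-elastic side of the market bears the larger share of a per-unit tax.

Buyers bear $14 per pound; sellers bear $12 per pound.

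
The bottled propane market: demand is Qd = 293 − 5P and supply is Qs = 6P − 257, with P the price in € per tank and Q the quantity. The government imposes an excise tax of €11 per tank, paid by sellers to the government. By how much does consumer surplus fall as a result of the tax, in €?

Consumer surplus falls by €168.

Without the tax, 293 − 5P = 6P − 257 gives 11P = 550, so P* = €50 and Q* = 43.
With the tax collected from sellers, supply shifts: Qs = 6(P − 11) − 257.
New equilibrium: buyers pay €56, sellers receive €45, Q = 13. (Wedge: Pb − Ps = 11.)
ΔCS is the trapezoid between Q = 13 and Q = 43 of height €6: ½ · (43 + 13) · 6 = €168.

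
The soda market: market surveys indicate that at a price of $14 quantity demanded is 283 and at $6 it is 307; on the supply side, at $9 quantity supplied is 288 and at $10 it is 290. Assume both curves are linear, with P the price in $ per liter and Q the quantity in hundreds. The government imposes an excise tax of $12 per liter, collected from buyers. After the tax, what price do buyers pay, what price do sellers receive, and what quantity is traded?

Demand slope: (307 − 283)/(6 − 14) = -3, so Qd = 325 − 3P.
Supply slope: (290 − 288)/(10 − 9) = 2, so Qs = 2P + 270.
Before the tax: set 325 − 3P = 2P + 270 → P* = $11, Q* = 292.
With the tax collected from buyers, demand (in seller-price terms) shifts: Qd = 325 − 3(P + 12).
New equilibrium: buyers pay $15.8, sellers receive $3.8, Q = 277.6. (Wedge: Pb − Ps = 12.)
The less price-elastic side of the market bears the larger share of a per-unit tax.

Buyers pay $15.8; sellers receive $3.8; quantity = 277.6.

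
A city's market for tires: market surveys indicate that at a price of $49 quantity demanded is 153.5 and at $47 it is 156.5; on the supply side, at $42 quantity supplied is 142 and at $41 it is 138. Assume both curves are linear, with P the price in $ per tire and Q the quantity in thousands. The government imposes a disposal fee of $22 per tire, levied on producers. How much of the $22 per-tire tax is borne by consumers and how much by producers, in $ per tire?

Consumers bear $16 per tire; producers bear $6 per tire.

Demand slope: (156.5 − 153.5)/(47 − 49) = -1.5, so Qd = 227 − 1.5P.
Supply slope: (138 − 142)/(41 − 42) = 4, so Qs = 4P − 26.
Without the tax, 227 − 1.5P = 4P − 26 gives 5.5P = 253, so P* = $46 and Q* = 158.
With the tax collected from producers, supply shifts: Qs = 4(P − 22) − 26.
New equilibrium: consumers pay $62, producers receive $40, Q = 134. (Wedge: Pb − Ps = 22.)
Burden on consumers: $16; on producers: $6. (They sum to $22.)
The less price-elastic side of the market bears the larger share of a per-unit tax.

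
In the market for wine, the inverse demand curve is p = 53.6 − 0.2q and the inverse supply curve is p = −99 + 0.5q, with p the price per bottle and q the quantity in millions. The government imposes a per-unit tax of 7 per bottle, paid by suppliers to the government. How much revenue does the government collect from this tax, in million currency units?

Tax revenue = 1456 million.

Rewrite in direct form: qd = 268 − 5p and qs = 2p + 198.
Without the tax, 268 − 5p = 2p + 198 gives 7p = 70, so p* = 10 and q* = 218.
With the tax collected from suppliers, supply shifts: qs = 2(p − 7) + 198.
Solving gives q = 208 with consumers paying 12 and suppliers receiving 5 (the 7 wedge).
Revenue = t · Q = 7 · 208 = 1456.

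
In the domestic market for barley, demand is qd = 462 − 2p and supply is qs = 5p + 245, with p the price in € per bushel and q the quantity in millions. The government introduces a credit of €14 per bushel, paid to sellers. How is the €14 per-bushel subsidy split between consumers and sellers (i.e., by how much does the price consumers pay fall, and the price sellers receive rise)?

Consumers gain €10 per bushel; sellers gain €4 per bushel.

Without the subsidy, 462 − 2p = 5p + 245 gives 7p = 217, so p* = €31 and q* = 400.
With a per-unit subsidy paid to sellers, each receives p + 14 per unit sold, so supply becomes qs = 5(p + 14) + 245.
Solving gives q = 420 with consumers paying €21 and sellers receiving €35 (the €14 wedge).
Gain to consumers: €10; to sellers: €4. (They sum to €14.)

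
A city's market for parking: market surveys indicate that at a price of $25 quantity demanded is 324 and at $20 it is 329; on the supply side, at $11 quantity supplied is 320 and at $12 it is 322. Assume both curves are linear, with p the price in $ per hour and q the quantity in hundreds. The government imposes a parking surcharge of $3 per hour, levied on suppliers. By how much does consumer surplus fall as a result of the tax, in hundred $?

Demand slope: (329 − 324)/(20 − 25) = -1, so qd = 349 − p.
Supply slope: (322 − 320)/(12 − 11) = 2, so qs = 2p + 298.
Without the tax, 349 − p = 2p + 298 gives 3p = 51, so p* = $17 and q* = 332.
With the tax collected from suppliers, supply shifts: qs = 2(p − 3) + 298.
New equilibrium: consumers pay $19, suppliers receive $16, q = 330. (Wedge: pb − ps = 3.)
ΔCS is the trapezoid between Q = 330 and Q = 332 of height $2: ½ · (332 + 330) · 2 = $662.

Consumer surplus falls by $662 hundred.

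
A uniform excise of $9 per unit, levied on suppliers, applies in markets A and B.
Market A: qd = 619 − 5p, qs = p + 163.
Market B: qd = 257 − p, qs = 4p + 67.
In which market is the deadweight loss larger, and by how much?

Market A, by $1.35.

Market A: pre-tax p* = $76, q* = 239; post-tax q = 231.5; deadweight loss = $33.75.
Market B: pre-tax p* = $38, q* = 219; post-tax q = 211.8; deadweight loss = $32.4.
Difference: $33.75 vs $32.4 → market A is larger by $1.35.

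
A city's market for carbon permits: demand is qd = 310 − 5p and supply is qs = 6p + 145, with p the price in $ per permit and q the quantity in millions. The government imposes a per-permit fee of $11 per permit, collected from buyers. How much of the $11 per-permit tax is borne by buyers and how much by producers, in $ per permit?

Buyers bear $6 per permit; producers bear $5 per permit.

Without the tax, 310 − 5p = 6p + 145 gives 11p = 165, so p* = $15 and q* = 235.
With the tax collected from buyers, demand (in seller-price terms) shifts: qd = 310 − 5(p + 11).
Solving gives q = 205 with buyers paying $21 and producers receiving $10 (the $11 wedge).
Burden on buyers: $6; on producers: $5. (They sum to $11.)
The less price-elastic side of the market bears the larger share of a per-unit tax.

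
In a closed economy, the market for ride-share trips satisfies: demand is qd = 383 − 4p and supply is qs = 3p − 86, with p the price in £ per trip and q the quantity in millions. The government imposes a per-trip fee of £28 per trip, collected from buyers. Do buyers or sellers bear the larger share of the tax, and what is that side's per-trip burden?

Before the tax: set 383 − 4p = 3p − 86 → p* = £67, q* = 115.
With the tax collected from buyers, demand (in seller-price terms) shifts: qd = 383 − 4(p + 28).
Solving gives q = 67 with buyers paying £79 and sellers receiving £51 (the £28 wedge).
Per-trip burden: buyers £12, sellers £16.
Sellers take the larger share because supply is less price-elastic here (demand slope 4 vs supply slope 3).

Sellers bear the larger share: £16 per trip.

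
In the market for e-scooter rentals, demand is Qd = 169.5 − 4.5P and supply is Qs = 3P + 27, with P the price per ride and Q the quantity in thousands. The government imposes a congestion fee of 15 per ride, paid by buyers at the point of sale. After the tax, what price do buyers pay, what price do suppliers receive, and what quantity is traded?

Without the tax, 169.5 − 4.5P = 3P + 27 gives 7.5P = 142.5, so P* = 19 and Q* = 84.
With the tax collected from buyers, demand (in seller-price terms) shifts: Qd = 169.5 − 4.5(P + 15).
Solving gives Q = 57 with buyers paying 25 and suppliers receiving 10 (the 15 wedge).

Buyers pay 25; suppliers receive 10; quantity = 57.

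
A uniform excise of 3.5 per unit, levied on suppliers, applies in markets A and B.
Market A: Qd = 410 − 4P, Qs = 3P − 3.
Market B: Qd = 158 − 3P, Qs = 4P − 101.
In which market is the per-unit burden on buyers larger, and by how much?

Market B, by 0.5.

Market A: pre-tax P* = 59, Q* = 174; post-tax Q = 168; per-unit burden on buyers = 1.5.
Market B: pre-tax P* = 37, Q* = 47; post-tax Q = 41; per-unit burden on buyers = 2.
Difference: 1.5 vs 2 → market B is larger by 0.5.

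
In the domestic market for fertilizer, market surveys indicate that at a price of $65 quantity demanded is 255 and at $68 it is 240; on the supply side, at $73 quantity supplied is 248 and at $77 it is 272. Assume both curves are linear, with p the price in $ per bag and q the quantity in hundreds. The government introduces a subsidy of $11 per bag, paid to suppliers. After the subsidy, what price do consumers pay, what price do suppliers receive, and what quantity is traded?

Demand slope: (240 − 255)/(68 − 65) = -5, so qd = 580 − 5p.
Supply slope: (272 − 248)/(77 − 73) = 6, so qs = 6p − 190.
Without the subsidy, 580 − 5p = 6p − 190 gives 11p = 770, so p* = $70 and q* = 230.
With a per-unit subsidy paid to suppliers, each receives p + 11 per unit sold, so supply becomes qs = 6(p + 11) − 190.
New equilibrium: consumers pay $64, suppliers receive $75, q = 260. (Wedge: pb − ps = −11.)

Consumers pay $64; suppliers receive $75; quantity = 260.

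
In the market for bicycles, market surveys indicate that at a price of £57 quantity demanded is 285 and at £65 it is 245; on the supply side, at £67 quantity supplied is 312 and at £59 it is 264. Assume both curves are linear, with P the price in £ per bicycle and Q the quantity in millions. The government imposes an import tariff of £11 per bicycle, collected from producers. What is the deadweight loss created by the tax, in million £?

Deadweight loss = £165 million.

Demand slope: (245 − 285)/(65 − 57) = -5, so Qd = 570 − 5P.
Supply slope: (264 − 312)/(59 − 67) = 6, so Qs = 6P − 90.
Before the tax: set 570 − 5P = 6P − 90 → P* = £60, Q* = 270.
With the tax collected from producers, supply shifts: Qs = 6(P − 11) − 90.
New equilibrium: consumers pay £66, producers receive £55, Q = 240. (Wedge: Pb − Ps = 11.)
Quantity falls by |ΔQ| = |270 − 240| = 30.
DWL = ½ · t · |ΔQ| = ½ · 11 · 30 = £165.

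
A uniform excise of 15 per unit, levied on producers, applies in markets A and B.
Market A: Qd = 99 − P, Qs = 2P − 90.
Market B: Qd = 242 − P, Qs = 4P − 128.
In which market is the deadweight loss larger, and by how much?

Market A: pre-tax P* = 63, Q* = 36; post-tax Q = 26; deadweight loss = 75.
Market B: pre-tax P* = 74, Q* = 168; post-tax Q = 156; deadweight loss = 90.
Difference: 75 vs 90 → market B is larger by 15.

Market B, by 15.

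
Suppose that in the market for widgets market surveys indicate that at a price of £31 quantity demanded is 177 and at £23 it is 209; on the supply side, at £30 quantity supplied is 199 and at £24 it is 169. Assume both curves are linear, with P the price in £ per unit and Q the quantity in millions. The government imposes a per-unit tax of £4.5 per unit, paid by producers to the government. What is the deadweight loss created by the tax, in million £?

Deadweight loss = £22.5 million.

Demand slope: (209 − 177)/(23 − 31) = -4, so Qd = 301 − 4P.
Supply slope: (169 − 199)/(24 − 30) = 5, so Qs = 5P + 49.
Before the tax: set 301 − 4P = 5P + 49 → P* = £28, Q* = 189.
With the tax collected from producers, supply shifts: Qs = 5(P − 4.5) + 49.
New equilibrium: buyers pay £30.5, producers receive £26, Q = 179. (Wedge: Pb − Ps = 4.5.)
Quantity falls by |ΔQ| = |189 − 179| = 10.
DWL = ½ · t · |ΔQ| = ½ · 4.5 · 10 = £22.5.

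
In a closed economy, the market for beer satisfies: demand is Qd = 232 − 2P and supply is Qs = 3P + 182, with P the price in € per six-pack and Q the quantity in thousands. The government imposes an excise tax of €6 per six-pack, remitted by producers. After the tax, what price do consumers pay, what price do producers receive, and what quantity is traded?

Before the tax: set 232 − 2P = 3P + 182 → P* = €10, Q* = 212.
With the tax collected from producers, supply shifts: Qs = 3(P − 6) + 182.
New equilibrium: consumers pay €13.6, producers receive €7.6, Q = 204.8. (Wedge: Pb − Ps = 6.)
The less price-elastic side of the market bears the larger share of a per-unit tax.

Consumers pay €13.6; producers receive €7.6; quantity = 204.8.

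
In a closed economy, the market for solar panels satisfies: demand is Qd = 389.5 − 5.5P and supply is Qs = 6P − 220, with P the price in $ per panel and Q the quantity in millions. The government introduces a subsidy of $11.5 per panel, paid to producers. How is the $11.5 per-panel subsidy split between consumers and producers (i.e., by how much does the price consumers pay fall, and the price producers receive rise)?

Consumers gain $6 per panel; producers gain $5.5 per panel.

Before the subsidy: set 389.5 − 5.5P = 6P − 220 → P* = $53, Q* = 98.
With a per-unit subsidy paid to producers, each receives P + 11.5 per unit sold, so supply becomes Qs = 6(P + 11.5) − 220.
Solving gives Q = 131 with consumers paying $47 and producers receiving $58.5 (the $11.5 wedge).
Gain to consumers: $6; to producers: $5.5. (They sum to $11.5.)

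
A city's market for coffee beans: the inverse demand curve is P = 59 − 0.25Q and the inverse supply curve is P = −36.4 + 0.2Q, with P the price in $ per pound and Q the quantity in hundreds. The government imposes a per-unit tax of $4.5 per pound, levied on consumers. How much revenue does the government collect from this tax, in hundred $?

Rewrite in direct form: Qd = 236 − 4P and Qs = 5P + 182.
Without the tax, 236 − 4P = 5P + 182 gives 9P = 54, so P* = $6 and Q* = 212.
With the tax collected from consumers, demand (in seller-price terms) shifts: Qd = 236 − 4(P + 4.5).
Solving gives Q = 202 with consumers paying $8.5 and producers receiving $4 (the $4.5 wedge).
Revenue = t · Q = 4.5 · 202 = $909.

Tax revenue = $909 hundred.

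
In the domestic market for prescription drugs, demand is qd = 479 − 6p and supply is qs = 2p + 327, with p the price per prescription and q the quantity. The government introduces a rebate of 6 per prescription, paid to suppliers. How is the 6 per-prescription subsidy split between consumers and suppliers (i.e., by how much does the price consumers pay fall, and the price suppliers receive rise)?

Before the subsidy: set 479 − 6p = 2p + 327 → p* = 19, q* = 365.
With a per-unit subsidy paid to suppliers, each receives p + 6 per unit sold, so supply becomes qs = 2(p + 6) + 327.
New equilibrium: consumers pay 17.5, suppliers receive 23.5, q = 374. (Wedge: pb − ps = −6.)
Gain to consumers: 1.5; to suppliers: 4.5. (They sum to 6.)

Consumers gain 1.5 per prescription; suppliers gain 4.5 per prescription.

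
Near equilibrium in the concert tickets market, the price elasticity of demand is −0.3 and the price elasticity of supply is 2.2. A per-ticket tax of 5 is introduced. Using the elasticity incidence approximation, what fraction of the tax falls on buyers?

Incidence ratio: buyers' share ≈ εs / (εs + |εd|) = 2.2 / (2.2 + 0.3) = 0.88.
Supply is the more elastic side, so buyers bear the larger share.

Buyers' share ≈ 0.88.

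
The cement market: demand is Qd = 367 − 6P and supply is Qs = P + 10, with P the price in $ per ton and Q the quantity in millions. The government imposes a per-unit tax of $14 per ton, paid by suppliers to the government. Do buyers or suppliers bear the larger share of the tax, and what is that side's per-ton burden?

Before the tax: set 367 − 6P = P + 10 → P* = $51, Q* = 61.
With the tax collected from suppliers, supply shifts: Qs = (P − 14) + 10.
New equilibrium: buyers pay $53, suppliers receive $39, Q = 49. (Wedge: Pb − Ps = 14.)
Per-ton burden: buyers $2, suppliers $12.
Suppliers take the larger share because supply is less price-elastic here (demand slope 6 vs supply slope 1).
The less price-elastic side of the market bears the larger share of a per-unit tax.

Suppliers bear the larger share: $12 per ton.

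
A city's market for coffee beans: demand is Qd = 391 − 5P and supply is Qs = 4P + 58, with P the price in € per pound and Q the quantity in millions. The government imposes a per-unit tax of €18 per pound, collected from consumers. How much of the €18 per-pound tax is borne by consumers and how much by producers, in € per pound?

Consumers bear €8 per pound; producers bear €10 per pound.

Without the tax, 391 − 5P = 4P + 58 gives 9P = 333, so P* = €37 and Q* = 206.
With the tax collected from consumers, demand (in seller-price terms) shifts: Qd = 391 − 5(P + 18).
Solving gives Q = 166 with consumers paying €45 and producers receiving €27 (the €18 wedge).
Burden on consumers: €8; on producers: €10. (They sum to €18.)
The less price-elastic side of the market bears the larger share of a per-unit tax.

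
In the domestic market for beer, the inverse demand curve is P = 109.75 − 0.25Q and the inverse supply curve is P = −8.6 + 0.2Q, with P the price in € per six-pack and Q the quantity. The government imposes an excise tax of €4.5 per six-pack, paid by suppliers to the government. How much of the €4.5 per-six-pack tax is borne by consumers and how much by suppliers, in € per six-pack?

Rewrite in direct form: Qd = 439 − 4P and Qs = 5P + 43.
Before the tax: set 439 − 4P = 5P + 43 → P* = €44, Q* = 263.
With the tax collected from suppliers, supply shifts: Qs = 5(P − 4.5) + 43.
New equilibrium: consumers pay €46.5, suppliers receive €42, Q = 253. (Wedge: Pb − Ps = 4.5.)
Burden on consumers: €2.5; on suppliers: €2. (They sum to €4.5.)

Consumers bear €2.5 per six-pack; suppliers bear €2 per six-pack.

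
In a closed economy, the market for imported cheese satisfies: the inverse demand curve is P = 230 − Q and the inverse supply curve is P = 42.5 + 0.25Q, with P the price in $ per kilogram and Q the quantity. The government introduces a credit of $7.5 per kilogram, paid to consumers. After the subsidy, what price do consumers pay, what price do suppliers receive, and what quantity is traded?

Rewrite in direct form: Qd = 230 − P and Qs = 4P − 170.
Before the subsidy: set 230 − P = 4P − 170 → P* = $80, Q* = 150.
With a per-unit subsidy paid to consumers, each effectively pays P − 7.5, so demand becomes Qd = 230 − (P − 7.5).
New equilibrium: consumers pay $74, suppliers receive $81.5, Q = 156. (Wedge: Pb − Ps = −7.5.)

Consumers pay $74; suppliers receive $81.5; quantity = 156.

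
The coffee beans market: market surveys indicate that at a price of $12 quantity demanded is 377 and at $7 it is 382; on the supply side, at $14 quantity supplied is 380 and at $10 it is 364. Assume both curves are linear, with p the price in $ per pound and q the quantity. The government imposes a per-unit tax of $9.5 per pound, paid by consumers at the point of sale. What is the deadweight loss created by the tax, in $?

Deadweight loss = $36.1.

Demand slope: (382 − 377)/(7 − 12) = -1, so qd = 389 − p.
Supply slope: (364 − 380)/(10 − 14) = 4, so qs = 4p + 324.
Before the tax: set 389 − p = 4p + 324 → p* = $13, q* = 376.
With the tax collected from consumers, demand (in seller-price terms) shifts: qd = 389 − (p + 9.5).
Solving gives q = 368.4 with consumers paying $20.6 and producers receiving $11.1 (the $9.5 wedge).
Quantity falls by |ΔQ| = |376 − 368.4| = 7.6.
DWL = ½ · t · |ΔQ| = ½ · 9.5 · 7.6 = $36.1.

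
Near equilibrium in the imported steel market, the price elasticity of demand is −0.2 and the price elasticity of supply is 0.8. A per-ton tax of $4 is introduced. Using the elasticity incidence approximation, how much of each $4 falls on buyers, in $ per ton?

Incidence ratio: buyers' share ≈ εs / (εs + |εd|) = 0.8 / (0.8 + 0.2) = 0.8.
So buyers bear ≈ 0.8 × $4 = $3.2; suppliers bear $0.8.

Buyers bear ≈ $3.2 per ton.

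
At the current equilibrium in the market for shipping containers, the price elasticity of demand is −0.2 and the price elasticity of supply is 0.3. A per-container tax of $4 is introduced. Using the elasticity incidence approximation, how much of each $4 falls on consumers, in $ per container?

Consumers bear ≈ $2.4 per container.

Incidence ratio: consumers' share ≈ εs / (εs + |εd|) = 0.3 / (0.3 + 0.2) = 0.6.
So consumers bear ≈ 0.6 × $4 = $2.4; sellers bear $1.6.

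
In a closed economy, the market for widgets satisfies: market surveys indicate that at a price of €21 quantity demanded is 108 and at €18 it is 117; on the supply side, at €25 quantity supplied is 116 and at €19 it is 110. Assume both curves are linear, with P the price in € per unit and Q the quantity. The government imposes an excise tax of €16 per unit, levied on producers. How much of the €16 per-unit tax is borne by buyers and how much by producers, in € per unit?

Buyers bear €4 per unit; producers bear €12 per unit.

Demand slope: (117 − 108)/(18 − 21) = -3, so Qd = 171 − 3P.
Supply slope: (110 − 116)/(19 − 25) = 1, so Qs = P + 91.
Without the tax, 171 − 3P = P + 91 gives 4P = 80, so P* = €20 and Q* = 111.
With the tax collected from producers, supply shifts: Qs = (P − 16) + 91.
New equilibrium: buyers pay €24, producers receive €8, Q = 99. (Wedge: Pb − Ps = 16.)
Burden on buyers: €4; on producers: €12. (They sum to €16.)
The less price-elastic side of the market bears the larger share of a per-unit tax.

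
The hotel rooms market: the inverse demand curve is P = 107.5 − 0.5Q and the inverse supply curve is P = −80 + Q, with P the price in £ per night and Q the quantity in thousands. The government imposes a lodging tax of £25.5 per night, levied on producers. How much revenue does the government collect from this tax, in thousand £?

Tax revenue = £2754 thousand.

Inverting to Q(P) form: Qd = 215 − 2P; Qs = P + 80.
Without the tax, 215 − 2P = P + 80 gives 3P = 135, so P* = £45 and Q* = 125.
With the tax collected from producers, supply shifts: Qs = (P − 25.5) + 80.
New equilibrium: buyers pay £53.5, producers receive £28, Q = 108. (Wedge: Pb − Ps = 25.5.)
Revenue = t · Q = 25.5 · 108 = £2754.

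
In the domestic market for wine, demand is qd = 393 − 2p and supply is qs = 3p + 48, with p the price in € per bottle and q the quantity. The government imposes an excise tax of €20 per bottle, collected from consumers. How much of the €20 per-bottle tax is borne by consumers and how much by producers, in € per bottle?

Consumers bear €12 per bottle; producers bear €8 per bottle.

Without the tax, 393 − 2p = 3p + 48 gives 5p = 345, so p* = €69 and q* = 255.
With the tax collected from consumers, demand (in seller-price terms) shifts: qd = 393 − 2(p + 20).
Solving gives q = 231 with consumers paying €81 and producers receiving €61 (the €20 wedge).
Burden on consumers: €12; on producers: €8. (They sum to €20.)
The less price-elastic side of the market bears the larger share of a per-unit tax.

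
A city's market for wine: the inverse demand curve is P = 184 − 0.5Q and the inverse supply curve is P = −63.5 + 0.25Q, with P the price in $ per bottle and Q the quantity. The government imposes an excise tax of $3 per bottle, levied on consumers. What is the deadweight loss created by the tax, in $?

Deadweight loss = $6.

Inverting to Q(P) form: Qd = 368 − 2P; Qs = 4P + 254.
Before the tax: set 368 − 2P = 4P + 254 → P* = $19, Q* = 330.
With the tax collected from consumers, demand (in seller-price terms) shifts: Qd = 368 − 2(P + 3).
New equilibrium: consumers pay $21, sellers receive $18, Q = 326. (Wedge: Pb − Ps = 3.)
Quantity falls by |ΔQ| = |330 − 326| = 4.
DWL = ½ · t · |ΔQ| = ½ · 3 · 4 = $6.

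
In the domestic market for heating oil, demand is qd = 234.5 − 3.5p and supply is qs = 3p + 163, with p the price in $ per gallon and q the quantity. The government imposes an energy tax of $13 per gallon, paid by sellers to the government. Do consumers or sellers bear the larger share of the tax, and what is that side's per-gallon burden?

Sellers bear the larger share: $7 per gallon.

Before the tax: set 234.5 − 3.5p = 3p + 163 → p* = $11, q* = 196.
With the tax collected from sellers, supply shifts: qs = 3(p − 13) + 163.
New equilibrium: consumers pay $17, sellers receive $4, q = 175. (Wedge: pb − ps = 13.)
Per-gallon burden: consumers $6, sellers $7.
Sellers take the larger share because supply is less price-elastic here (demand slope 3.5 vs supply slope 3).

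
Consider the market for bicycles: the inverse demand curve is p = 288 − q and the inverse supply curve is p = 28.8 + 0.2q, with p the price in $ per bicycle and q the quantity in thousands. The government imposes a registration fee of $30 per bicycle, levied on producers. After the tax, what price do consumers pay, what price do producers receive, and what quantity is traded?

Rewrite in direct form: qd = 288 − p and qs = 5p − 144.
Without the tax, 288 − p = 5p − 144 gives 6p = 432, so p* = $72 and q* = 216.
With the tax collected from producers, supply shifts: qs = 5(p − 30) − 144.
Solving gives q = 191 with consumers paying $97 and producers receiving $67 (the $30 wedge).
The less price-elastic side of the market bears the larger share of a per-unit tax.

Consumers pay $97; producers receive $67; quantity = 191.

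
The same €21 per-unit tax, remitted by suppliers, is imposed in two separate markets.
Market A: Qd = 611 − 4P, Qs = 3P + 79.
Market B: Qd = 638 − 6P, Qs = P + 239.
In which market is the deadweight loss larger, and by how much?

Market A, by €189.

Market A: pre-tax P* = €76, Q* = 307; post-tax Q = 271; deadweight loss = €378.
Market B: pre-tax P* = €57, Q* = 296; post-tax Q = 278; deadweight loss = €189.
Difference: €378 vs €189 → market A is larger by €189.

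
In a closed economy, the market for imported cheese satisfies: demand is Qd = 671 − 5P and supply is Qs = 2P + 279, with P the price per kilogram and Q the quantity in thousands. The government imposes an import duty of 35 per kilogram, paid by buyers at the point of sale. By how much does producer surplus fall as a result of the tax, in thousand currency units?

Without the tax, 671 − 5P = 2P + 279 gives 7P = 392, so P* = 56 and Q* = 391.
With the tax collected from buyers, demand (in seller-price terms) shifts: Qd = 671 − 5(P + 35).
Solving gives Q = 341 with buyers paying 66 and suppliers receiving 31 (the 35 wedge).
ΔPS is the trapezoid between Q = 341 and Q = 391 of height 25: ½ · (391 + 341) · 25 = 9150.

Producer surplus falls by 9150 thousand.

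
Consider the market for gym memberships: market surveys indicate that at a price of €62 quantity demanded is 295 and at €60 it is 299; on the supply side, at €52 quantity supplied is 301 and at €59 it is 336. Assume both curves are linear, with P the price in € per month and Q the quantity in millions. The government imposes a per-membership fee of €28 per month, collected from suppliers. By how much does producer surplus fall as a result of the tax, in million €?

Demand slope: (299 − 295)/(60 − 62) = -2, so Qd = 419 − 2P.
Supply slope: (336 − 301)/(59 − 52) = 5, so Qs = 5P + 41.
Without the tax, 419 − 2P = 5P + 41 gives 7P = 378, so P* = €54 and Q* = 311.
With the tax collected from suppliers, supply shifts: Qs = 5(P − 28) + 41.
Solving gives Q = 271 with consumers paying €74 and suppliers receiving €46 (the €28 wedge).
ΔPS is the trapezoid between Q = 271 and Q = 311 of height €8: ½ · (311 + 271) · 8 = €2328.

Producer surplus falls by €2328 million.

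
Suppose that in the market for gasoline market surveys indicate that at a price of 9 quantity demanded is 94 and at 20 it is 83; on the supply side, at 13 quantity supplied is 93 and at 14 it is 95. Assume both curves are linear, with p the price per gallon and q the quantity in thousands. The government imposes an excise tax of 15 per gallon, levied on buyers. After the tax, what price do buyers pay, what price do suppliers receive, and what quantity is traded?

Buyers pay 22; suppliers receive 7; quantity = 81.

Demand slope: (83 − 94)/(20 − 9) = -1, so qd = 103 − p.
Supply slope: (95 − 93)/(14 − 13) = 2, so qs = 2p + 67.
Without the tax, 103 − p = 2p + 67 gives 3p = 36, so p* = 12 and q* = 91.
With the tax collected from buyers, demand (in seller-price terms) shifts: qd = 103 − (p + 15).
Solving gives q = 81 with buyers paying 22 and suppliers receiving 7 (the 15 wedge).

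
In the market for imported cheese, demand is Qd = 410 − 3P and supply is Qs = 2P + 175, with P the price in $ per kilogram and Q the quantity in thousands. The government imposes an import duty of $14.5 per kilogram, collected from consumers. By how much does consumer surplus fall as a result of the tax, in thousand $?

Before the tax: set 410 − 3P = 2P + 175 → P* = $47, Q* = 269.
With the tax collected from consumers, demand (in seller-price terms) shifts: Qd = 410 − 3(P + 14.5).
New equilibrium: consumers pay $52.8, suppliers receive $38.3, Q = 251.6. (Wedge: Pb − Ps = 14.5.)
ΔCS is the trapezoid between Q = 251.6 and Q = 269 of height $5.8: ½ · (269 + 251.6) · 5.8 = $1509.74.

Consumer surplus falls by $1509.74 thousand.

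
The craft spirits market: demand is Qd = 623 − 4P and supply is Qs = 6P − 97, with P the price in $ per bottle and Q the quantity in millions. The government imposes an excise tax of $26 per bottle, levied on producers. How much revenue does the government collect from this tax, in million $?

Before the tax: set 623 − 4P = 6P − 97 → P* = $72, Q* = 335.
With the tax collected from producers, supply shifts: Qs = 6(P − 26) − 97.
Solving gives Q = 272.6 with buyers paying $87.6 and producers receiving $61.6 (the $26 wedge).
Revenue = t · Q = 26 · 272.6 = $7087.6.

Tax revenue = $7087.6 million.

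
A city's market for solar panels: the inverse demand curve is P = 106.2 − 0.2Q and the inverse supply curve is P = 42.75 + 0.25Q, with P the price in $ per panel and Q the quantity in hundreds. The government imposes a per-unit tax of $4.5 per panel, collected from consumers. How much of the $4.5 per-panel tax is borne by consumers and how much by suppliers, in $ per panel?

Rewrite in direct form: Qd = 531 − 5P and Qs = 4P − 171.
Before the tax: set 531 − 5P = 4P − 171 → P* = $78, Q* = 141.
With the tax collected from consumers, demand (in seller-price terms) shifts: Qd = 531 − 5(P + 4.5).
New equilibrium: consumers pay $80, suppliers receive $75.5, Q = 131. (Wedge: Pb − Ps = 4.5.)
Burden on consumers: $2; on suppliers: $2.5. (They sum to $4.5.)
The less price-elastic side of the market bears the larger share of a per-unit tax.

Consumers bear $2 per panel; suppliers bear $2.5 per panel.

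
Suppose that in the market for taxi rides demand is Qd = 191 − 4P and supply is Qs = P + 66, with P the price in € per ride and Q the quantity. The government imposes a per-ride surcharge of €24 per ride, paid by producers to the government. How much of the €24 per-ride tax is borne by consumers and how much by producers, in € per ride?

Consumers bear €4.8 per ride; producers bear €19.2 per ride.

Before the tax: set 191 − 4P = P + 66 → P* = €25, Q* = 91.
With the tax collected from producers, supply shifts: Qs = (P − 24) + 66.
New equilibrium: consumers pay €29.8, producers receive €5.8, Q = 71.8. (Wedge: Pb − Ps = 24.)
Burden on consumers: €4.8; on producers: €19.2. (They sum to €24.)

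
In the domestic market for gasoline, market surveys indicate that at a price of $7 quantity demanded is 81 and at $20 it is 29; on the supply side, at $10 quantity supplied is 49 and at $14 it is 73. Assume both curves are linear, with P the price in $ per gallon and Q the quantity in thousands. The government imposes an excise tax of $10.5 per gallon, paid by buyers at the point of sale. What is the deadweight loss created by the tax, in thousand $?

Demand slope: (29 − 81)/(20 − 7) = -4, so Qd = 109 − 4P.
Supply slope: (73 − 49)/(14 − 10) = 6, so Qs = 6P − 11.
Without the tax, 109 − 4P = 6P − 11 gives 10P = 120, so P* = $12 and Q* = 61.
With the tax collected from buyers, demand (in seller-price terms) shifts: Qd = 109 − 4(P + 10.5).
New equilibrium: buyers pay $18.3, suppliers receive $7.8, Q = 35.8. (Wedge: Pb − Ps = 10.5.)
Quantity falls by |ΔQ| = |61 − 35.8| = 25.2.
DWL = ½ · t · |ΔQ| = ½ · 10.5 · 25.2 = $132.3.

Deadweight loss = $132.3 thousand.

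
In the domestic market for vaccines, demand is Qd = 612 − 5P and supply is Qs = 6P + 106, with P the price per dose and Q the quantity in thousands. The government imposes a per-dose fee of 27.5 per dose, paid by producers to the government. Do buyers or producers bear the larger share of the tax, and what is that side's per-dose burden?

Without the tax, 612 − 5P = 6P + 106 gives 11P = 506, so P* = 46 and Q* = 382.
With the tax collected from producers, supply shifts: Qs = 6(P − 27.5) + 106.
New equilibrium: buyers pay 61, producers receive 33.5, Q = 307. (Wedge: Pb − Ps = 27.5.)
Per-dose burden: buyers 15, producers 12.5.
Buyers take the larger share because demand is less price-elastic here (demand slope 5 vs supply slope 6).
The less price-elastic side of the market bears the larger share of a per-unit tax.

Buyers bear the larger share: 15 per dose.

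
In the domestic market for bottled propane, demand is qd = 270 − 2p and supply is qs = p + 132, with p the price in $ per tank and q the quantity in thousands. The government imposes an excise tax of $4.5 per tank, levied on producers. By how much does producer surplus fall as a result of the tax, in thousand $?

Before the tax: set 270 − 2p = p + 132 → p* = $46, q* = 178.
With the tax collected from producers, supply shifts: qs = (p − 4.5) + 132.
Solving gives q = 175 with buyers paying $47.5 and producers receiving $43 (the $4.5 wedge).
ΔPS is the trapezoid between Q = 175 and Q = 178 of height $3: ½ · (178 + 175) · 3 = $529.5.

Producer surplus falls by $529.5 thousand.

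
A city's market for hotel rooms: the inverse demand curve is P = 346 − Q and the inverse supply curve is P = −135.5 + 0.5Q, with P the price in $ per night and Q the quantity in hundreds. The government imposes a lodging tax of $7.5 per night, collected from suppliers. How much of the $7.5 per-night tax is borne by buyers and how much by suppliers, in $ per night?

Buyers bear $5 per night; suppliers bear $2.5 per night.

Rewrite in direct form: Qd = 346 − P and Qs = 2P + 271.
Before the tax: set 346 − P = 2P + 271 → P* = $25, Q* = 321.
With the tax collected from suppliers, supply shifts: Qs = 2(P − 7.5) + 271.
New equilibrium: buyers pay $30, suppliers receive $22.5, Q = 316. (Wedge: Pb − Ps = 7.5.)
Burden on buyers: $5; on suppliers: $2.5. (They sum to $7.5.)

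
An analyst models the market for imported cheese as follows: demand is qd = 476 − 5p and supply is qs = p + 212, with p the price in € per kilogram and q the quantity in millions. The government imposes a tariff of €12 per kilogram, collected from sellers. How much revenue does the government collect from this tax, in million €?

Tax revenue = €2952 million.

Without the tax, 476 − 5p = p + 212 gives 6p = 264, so p* = €44 and q* = 256.
With the tax collected from sellers, supply shifts: qs = (p − 12) + 212.
New equilibrium: buyers pay €46, sellers receive €34, q = 246. (Wedge: pb − ps = 12.)
Revenue = t · Q = 12 · 246 = €2952.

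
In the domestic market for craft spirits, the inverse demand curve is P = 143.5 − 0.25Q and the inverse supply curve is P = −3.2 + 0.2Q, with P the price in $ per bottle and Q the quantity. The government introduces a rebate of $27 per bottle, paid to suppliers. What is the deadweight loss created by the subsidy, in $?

Deadweight loss = $810.

Rewrite in direct form: Qd = 574 − 4P and Qs = 5P + 16.
Without the subsidy, 574 − 4P = 5P + 16 gives 9P = 558, so P* = $62 and Q* = 326.
With a per-unit subsidy paid to suppliers, each receives P + 27 per unit sold, so supply becomes Qs = 5(P + 27) + 16.
Solving gives Q = 386 with consumers paying $47 and suppliers receiving $74 (the $27 wedge).
Quantity rises by |ΔQ| = |326 − 386| = 60.
DWL = ½ · t · |ΔQ| = ½ · 27 · 60 = $810.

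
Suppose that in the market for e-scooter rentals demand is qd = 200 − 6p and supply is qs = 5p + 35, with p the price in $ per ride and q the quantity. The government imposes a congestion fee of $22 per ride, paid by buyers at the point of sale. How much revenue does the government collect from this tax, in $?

Tax revenue = $1100.

Without the tax, 200 − 6p = 5p + 35 gives 11p = 165, so p* = $15 and q* = 110.
With the tax collected from buyers, demand (in seller-price terms) shifts: qd = 200 − 6(p + 22).
Solving gives q = 50 with buyers paying $25 and sellers receiving $3 (the $22 wedge).
Revenue = t · Q = 22 · 50 = $1100.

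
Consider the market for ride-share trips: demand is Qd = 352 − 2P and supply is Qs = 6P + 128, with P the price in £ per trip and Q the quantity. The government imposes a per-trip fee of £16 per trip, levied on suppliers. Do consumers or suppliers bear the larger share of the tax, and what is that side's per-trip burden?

Consumers bear the larger share: £12 per trip.

Before the tax: set 352 − 2P = 6P + 128 → P* = £28, Q* = 296.
With the tax collected from suppliers, supply shifts: Qs = 6(P − 16) + 128.
Solving gives Q = 272 with consumers paying £40 and suppliers receiving £24 (the £16 wedge).
Per-trip burden: consumers £12, suppliers £4.
Consumers take the larger share because demand is less price-elastic here (demand slope 2 vs supply slope 6).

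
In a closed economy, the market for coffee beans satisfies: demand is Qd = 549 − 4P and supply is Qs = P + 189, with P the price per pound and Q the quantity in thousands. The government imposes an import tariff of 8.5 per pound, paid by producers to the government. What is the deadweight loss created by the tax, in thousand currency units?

Deadweight loss = 28.9 thousand.

Without the tax, 549 − 4P = P + 189 gives 5P = 360, so P* = 72 and Q* = 261.
With the tax collected from producers, supply shifts: Qs = (P − 8.5) + 189.
Solving gives Q = 254.2 with buyers paying 73.7 and producers receiving 65.2 (the 8.5 wedge).
Quantity falls by |ΔQ| = |261 − 254.2| = 6.8.
DWL = ½ · t · |ΔQ| = ½ · 8.5 · 6.8 = 28.9.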